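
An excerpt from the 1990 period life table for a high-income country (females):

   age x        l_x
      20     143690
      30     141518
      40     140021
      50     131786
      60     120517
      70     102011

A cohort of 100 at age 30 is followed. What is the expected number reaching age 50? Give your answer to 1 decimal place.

93.1

The relevant probability is 131786/141518 = 0.931231.
Expected number = 100 × 0.931231 = 93.1.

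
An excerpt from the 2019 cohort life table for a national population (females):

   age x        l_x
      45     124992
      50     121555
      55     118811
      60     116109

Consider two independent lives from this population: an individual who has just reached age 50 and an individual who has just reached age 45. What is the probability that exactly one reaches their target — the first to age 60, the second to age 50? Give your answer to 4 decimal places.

0.0698

p₁ = l_60/l_50 = 116109/121555 = 0.955197; p₂ = l_50/l_45 = 121555/124992 = 0.972502.
P(exactly one) = p₁(1−p₂) + (1−p₁)p₂ = 0.026266 + 0.043571 = 0.069837.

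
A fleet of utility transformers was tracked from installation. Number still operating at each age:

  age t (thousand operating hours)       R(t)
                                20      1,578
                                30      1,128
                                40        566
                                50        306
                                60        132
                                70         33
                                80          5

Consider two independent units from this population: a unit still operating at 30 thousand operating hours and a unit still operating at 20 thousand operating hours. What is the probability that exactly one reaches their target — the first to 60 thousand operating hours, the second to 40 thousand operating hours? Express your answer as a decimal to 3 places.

0.392

p₁ = R(60)/R(30) = 132/1,128 = 0.117021; p₂ = R(40)/R(20) = 566/1,578 = 0.358682.
P(exactly one) = p₁(1−p₂) + (1−p₁)p₂ = 0.075048 + 0.316709 = 0.391756.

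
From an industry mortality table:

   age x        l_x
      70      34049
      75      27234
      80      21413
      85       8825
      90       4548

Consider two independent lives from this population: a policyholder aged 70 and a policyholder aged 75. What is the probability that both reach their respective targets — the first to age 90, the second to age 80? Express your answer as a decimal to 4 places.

p₁ = l_90/l_70 = 4548/34049 = 0.133572; p₂ = l_80/l_75 = 21413/27234 = 0.786260.
P(both) = p₁ × p₂ = 0.133572 × 0.786260 = 0.105022.

0.1050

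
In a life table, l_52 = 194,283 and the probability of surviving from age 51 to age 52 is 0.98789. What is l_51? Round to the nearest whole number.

l_51 = l_52 / p = 194,283 / 0.98789 = 196665.

196665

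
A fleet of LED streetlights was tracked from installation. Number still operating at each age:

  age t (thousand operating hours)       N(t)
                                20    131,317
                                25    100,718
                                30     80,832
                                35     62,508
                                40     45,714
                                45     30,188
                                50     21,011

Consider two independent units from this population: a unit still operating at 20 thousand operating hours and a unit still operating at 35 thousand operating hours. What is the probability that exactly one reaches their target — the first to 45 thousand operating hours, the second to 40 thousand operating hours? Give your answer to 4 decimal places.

0.6250

p₁ = N(45)/N(20) = 30,188/131,317 = 0.229886; p₂ = N(40)/N(35) = 45,714/62,508 = 0.731330.
P(exactly one) = p₁(1−p₂) + (1−p₁)p₂ = 0.061763 + 0.563207 = 0.624971.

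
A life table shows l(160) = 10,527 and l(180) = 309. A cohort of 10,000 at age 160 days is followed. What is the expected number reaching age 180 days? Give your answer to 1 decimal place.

293.5

The relevant probability is 309/10,527 = 0.029353.
Expected number = 10,000 × 0.029353 = 293.5.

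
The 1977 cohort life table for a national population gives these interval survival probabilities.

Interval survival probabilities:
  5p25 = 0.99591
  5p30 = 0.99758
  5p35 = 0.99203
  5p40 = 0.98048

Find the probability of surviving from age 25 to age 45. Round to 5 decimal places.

0.96634

The overall survival probability is 0.99591 × 0.99758 × 0.99203 × 0.98048.
= 0.966343.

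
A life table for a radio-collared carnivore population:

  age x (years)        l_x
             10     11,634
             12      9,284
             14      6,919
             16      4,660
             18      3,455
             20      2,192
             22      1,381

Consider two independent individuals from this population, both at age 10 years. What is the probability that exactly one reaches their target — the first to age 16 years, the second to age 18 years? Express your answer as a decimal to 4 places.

p₁ = l_16/l_10 = 4,660/11,634 = 0.400550; p₂ = l_18/l_10 = 3,455/11,634 = 0.296974.
P(exactly one) = p₁(1−p₂) + (1−p₁)p₂ = 0.281597 + 0.178021 = 0.459618.

0.4596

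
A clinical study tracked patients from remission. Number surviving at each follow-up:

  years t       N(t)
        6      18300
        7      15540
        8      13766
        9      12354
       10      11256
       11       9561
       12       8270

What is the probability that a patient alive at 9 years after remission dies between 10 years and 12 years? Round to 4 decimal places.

This is the probability of reaching 10 but not 12, conditional on being alive at 9: (N(10) − N(12)) / N(9).
= (11256 − 8270) / 12354 = 2986 / 12354 = 0.241703.

0.2417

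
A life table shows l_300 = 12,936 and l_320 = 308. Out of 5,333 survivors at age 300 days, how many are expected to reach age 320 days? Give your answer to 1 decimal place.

127.0

The relevant probability is 308/12,936 = 0.023810.
Expected number = 5,333 × 0.023810 = 127.0.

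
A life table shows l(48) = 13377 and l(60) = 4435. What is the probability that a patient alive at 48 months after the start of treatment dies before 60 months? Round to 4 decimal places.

P(die before 60 | alive at 48) = 1 − l(60)/l(48) = 1 − 4435/13377 = (8942)/13377 = 0.668461.

0.6685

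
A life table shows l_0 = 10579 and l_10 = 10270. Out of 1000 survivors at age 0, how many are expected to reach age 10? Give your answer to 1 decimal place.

970.8

The relevant probability is 10270/10579 = 0.970791.
Expected number = 1000 × 0.970791 = 970.8.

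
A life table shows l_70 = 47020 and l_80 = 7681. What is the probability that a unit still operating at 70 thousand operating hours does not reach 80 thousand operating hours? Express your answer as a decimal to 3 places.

P(fail before 80 | operational at 70) = 1 − l_80/l_70 = 1 − 7681/47020 = (39339)/47020 = 0.836644.

0.837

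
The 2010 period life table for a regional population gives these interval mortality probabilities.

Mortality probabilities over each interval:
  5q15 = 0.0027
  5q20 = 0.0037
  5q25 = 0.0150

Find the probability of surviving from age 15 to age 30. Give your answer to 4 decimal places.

Chaining the interval survival probabilities: (1 − 0.0027) × (1 − 0.0037) × (1 − 0.0150).
= 0.9973 × 0.9963 × 0.9850 = 0.978706.

0.9787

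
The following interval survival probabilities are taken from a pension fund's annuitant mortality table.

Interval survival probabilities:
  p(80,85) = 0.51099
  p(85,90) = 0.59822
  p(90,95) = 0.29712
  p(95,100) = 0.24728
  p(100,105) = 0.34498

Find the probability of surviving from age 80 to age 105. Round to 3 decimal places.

0.008

P(survive 80→105) = 0.51099 × 0.59822 × 0.29712 × 0.24728 × 0.34498.
= 0.007748.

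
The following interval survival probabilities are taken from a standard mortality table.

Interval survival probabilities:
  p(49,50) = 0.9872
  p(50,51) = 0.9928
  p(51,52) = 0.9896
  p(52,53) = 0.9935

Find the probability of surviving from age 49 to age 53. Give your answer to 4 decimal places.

0.9636

The overall survival probability is 0.9872 × 0.9928 × 0.9896 × 0.9935.
= 0.963595.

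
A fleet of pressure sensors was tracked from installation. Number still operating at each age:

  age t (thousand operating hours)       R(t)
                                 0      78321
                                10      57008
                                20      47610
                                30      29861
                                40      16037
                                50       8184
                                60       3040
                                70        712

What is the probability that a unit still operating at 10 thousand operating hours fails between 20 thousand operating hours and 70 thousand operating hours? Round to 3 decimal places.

This is the probability of reaching 20 but not 70, conditional on being operational at 10: (R(20) − R(70)) / R(10).
= (47610 − 712) / 57008 = 46898 / 57008 = 0.822656.

0.823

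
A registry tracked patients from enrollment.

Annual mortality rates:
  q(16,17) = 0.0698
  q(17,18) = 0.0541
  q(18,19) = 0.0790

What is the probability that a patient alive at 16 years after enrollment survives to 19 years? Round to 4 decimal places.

0.8104

P(survive 16→19) = (1 − 0.0698) × (1 − 0.0541) × (1 − 0.0790).
= 0.9302 × 0.9459 × 0.9210 = 0.810366.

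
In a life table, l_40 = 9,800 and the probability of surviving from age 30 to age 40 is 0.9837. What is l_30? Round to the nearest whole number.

9962

l_30 = l_40 / p = 9,800 / 0.9837 = 9962.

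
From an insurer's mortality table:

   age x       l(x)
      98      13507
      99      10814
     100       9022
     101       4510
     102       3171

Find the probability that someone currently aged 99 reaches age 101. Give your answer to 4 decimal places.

0.4171

The conditional survival probability is l(101)/l(99) = 4510/10814 = 0.417052.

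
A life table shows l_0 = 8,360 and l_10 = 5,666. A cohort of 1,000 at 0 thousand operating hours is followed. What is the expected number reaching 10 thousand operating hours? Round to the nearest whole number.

678

The relevant probability is 5,666/8,360 = 0.677751.
Expected number = 1,000 × 0.677751 = 678.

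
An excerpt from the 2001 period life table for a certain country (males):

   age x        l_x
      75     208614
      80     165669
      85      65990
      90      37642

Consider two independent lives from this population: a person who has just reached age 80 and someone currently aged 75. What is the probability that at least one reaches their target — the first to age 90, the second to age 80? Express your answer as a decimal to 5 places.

0.84091

p₁ = l_90/l_80 = 37642/165669 = 0.227212; p₂ = l_80/l_75 = 165669/208614 = 0.794141.
P(at least one) = 1 − (1−p₁)(1−p₂) = 1 − 0.772788 × 0.205859 = 0.840915.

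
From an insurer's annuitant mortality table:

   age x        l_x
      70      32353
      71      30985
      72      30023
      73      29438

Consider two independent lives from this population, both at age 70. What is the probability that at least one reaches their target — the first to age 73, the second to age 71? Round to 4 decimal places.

0.9962

p₁ = l_73/l_70 = 29438/32353 = 0.909900; p₂ = l_71/l_70 = 30985/32353 = 0.957716.
P(at least one) = 1 − (1−p₁)(1−p₂) = 1 − 0.090100 × 0.042284 = 0.996190.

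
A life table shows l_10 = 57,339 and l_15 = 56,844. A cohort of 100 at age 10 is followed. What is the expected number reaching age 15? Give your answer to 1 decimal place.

99.1

The relevant probability is 56,844/57,339 = 0.991367.
Expected number = 100 × 0.991367 = 99.1.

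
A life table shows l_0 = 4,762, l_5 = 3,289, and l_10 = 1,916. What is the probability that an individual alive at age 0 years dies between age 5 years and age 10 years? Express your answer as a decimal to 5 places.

0.28832

This is the probability of reaching 5 but not 10, conditional on being alive at 0: (l_5 − l_10) / l_0.
= (3,289 − 1,916) / 4,762 = 1,373 / 4,762 = 0.288324.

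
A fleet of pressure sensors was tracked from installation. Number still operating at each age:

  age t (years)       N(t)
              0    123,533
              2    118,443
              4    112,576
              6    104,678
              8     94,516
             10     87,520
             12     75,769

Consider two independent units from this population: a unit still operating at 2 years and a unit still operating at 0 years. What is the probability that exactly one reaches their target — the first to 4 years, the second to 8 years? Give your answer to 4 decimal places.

p₁ = N(4)/N(2) = 112,576/118,443 = 0.950466; p₂ = N(8)/N(0) = 94,516/123,533 = 0.765107.
P(exactly one) = p₁(1−p₂) + (1−p₁)p₂ = 0.223258 + 0.037899 = 0.261157.

0.2612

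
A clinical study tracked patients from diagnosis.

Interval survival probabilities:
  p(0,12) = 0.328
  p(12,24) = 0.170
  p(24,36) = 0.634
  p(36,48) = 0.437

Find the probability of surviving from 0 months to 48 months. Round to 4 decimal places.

0.0154

P(survive 0→48) = 0.328 × 0.170 × 0.634 × 0.437.
= 0.015449.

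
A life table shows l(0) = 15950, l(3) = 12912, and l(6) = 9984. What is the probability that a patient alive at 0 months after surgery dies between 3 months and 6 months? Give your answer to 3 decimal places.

This is the probability of reaching 3 but not 6, conditional on being alive at 0: (l(3) − l(6)) / l(0).
= (12912 − 9984) / 15950 = 2928 / 15950 = 0.183574.

0.184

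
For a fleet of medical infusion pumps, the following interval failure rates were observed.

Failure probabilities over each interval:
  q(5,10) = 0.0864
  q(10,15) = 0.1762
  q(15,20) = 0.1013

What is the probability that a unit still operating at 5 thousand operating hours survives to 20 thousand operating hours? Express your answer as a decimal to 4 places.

0.6764

Chaining the interval survival probabilities: (1 − 0.0864) × (1 − 0.1762) × (1 − 0.1013).
= 0.9136 × 0.8238 × 0.8987 = 0.676383.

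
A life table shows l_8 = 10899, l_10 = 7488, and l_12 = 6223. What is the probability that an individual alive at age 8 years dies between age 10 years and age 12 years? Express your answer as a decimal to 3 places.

This is the probability of reaching 10 but not 12, conditional on being alive at 8: (l_10 − l_12) / l_8.
= (7488 − 6223) / 10899 = 1265 / 10899 = 0.116066.

0.116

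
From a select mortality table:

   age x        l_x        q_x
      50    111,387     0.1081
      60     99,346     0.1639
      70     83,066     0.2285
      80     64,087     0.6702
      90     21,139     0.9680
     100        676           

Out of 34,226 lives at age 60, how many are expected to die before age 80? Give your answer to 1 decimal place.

The relevant probability is 1 − 64,087/99,346 = 0.354911.
Expected number = 34,226 × 0.354911 = 12147.2.

12147.2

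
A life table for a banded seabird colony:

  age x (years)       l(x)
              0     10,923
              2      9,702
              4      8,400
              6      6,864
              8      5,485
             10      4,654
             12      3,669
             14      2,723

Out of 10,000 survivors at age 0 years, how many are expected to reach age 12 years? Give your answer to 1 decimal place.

3359.0

The relevant probability is 3,669/10,923 = 0.335897.
Expected number = 10,000 × 0.335897 = 3359.0.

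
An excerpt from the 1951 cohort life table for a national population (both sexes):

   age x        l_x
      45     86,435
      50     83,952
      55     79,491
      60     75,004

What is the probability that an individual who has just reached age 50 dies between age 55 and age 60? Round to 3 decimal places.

0.053

We want 5|5q50 = (l_55 − l_60)/l_50.
This is the probability of reaching 55 but not 60, conditional on being alive at 50: (l_55 − l_60) / l_50.
= (79,491 − 75,004) / 83,952 = 4,487 / 83,952 = 0.053447.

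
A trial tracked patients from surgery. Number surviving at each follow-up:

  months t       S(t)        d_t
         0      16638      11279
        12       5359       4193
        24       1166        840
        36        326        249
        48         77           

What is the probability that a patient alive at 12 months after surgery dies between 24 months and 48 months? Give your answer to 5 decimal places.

This is the probability of reaching 24 but not 48, conditional on being alive at 12: (S(24) − S(48)) / S(12).
= (1166 − 77) / 5359 = 1089 / 5359 = 0.203210.

0.20321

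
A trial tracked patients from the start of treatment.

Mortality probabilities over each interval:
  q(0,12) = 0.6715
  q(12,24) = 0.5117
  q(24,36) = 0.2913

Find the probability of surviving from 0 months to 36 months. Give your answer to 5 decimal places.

0.11368

P(survive 0→36) = (1 − 0.6715) × (1 − 0.5117) × (1 − 0.2913).
= 0.3285 × 0.4883 × 0.7087 = 0.113680.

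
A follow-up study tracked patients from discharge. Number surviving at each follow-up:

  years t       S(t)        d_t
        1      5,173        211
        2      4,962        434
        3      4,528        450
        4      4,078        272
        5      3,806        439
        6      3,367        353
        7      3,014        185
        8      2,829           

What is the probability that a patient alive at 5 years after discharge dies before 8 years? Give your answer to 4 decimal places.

0.2567

P(die before 8 | alive at 5) = 1 − S(8)/S(5) = 1 − 2,829/3,806 = (977)/3,806 = 0.256700.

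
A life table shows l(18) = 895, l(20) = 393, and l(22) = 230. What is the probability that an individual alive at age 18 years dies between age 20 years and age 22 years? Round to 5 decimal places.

This is the probability of reaching 20 but not 22, conditional on being alive at 18: (l(20) − l(22)) / l(18).
= (393 − 230) / 895 = 163 / 895 = 0.182123.

0.18212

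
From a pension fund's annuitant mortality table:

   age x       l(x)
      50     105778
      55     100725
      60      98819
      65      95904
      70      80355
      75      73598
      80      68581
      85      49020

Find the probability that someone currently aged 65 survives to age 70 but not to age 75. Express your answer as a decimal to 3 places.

This is the probability of reaching 70 but not 75, conditional on being alive at 65: (l(70) − l(75)) / l(65).
= (80355 − 73598) / 95904 = 6757 / 95904 = 0.070456.

0.070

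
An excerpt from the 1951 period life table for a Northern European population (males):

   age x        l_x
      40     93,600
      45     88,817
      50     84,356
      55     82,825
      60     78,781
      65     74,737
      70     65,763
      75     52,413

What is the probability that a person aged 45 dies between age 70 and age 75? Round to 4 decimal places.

0.1503

We want 25|5q45 = (l_70 − l_75)/l_45.
This is the probability of reaching 70 but not 75, conditional on being alive at 45: (l_70 − l_75) / l_45.
= (65,763 − 52,413) / 88,817 = 13,350 / 88,817 = 0.150309.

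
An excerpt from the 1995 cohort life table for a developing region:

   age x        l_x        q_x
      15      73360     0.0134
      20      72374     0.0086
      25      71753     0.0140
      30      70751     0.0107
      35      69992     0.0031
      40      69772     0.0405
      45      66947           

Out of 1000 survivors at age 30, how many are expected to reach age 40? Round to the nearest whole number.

986

The relevant probability is 69772/70751 = 0.986163.
Expected number = 1000 × 0.986163 = 986.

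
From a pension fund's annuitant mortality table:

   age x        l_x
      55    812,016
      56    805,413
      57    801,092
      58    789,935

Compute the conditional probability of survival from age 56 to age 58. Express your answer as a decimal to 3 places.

0.981

The conditional survival probability is l_58/l_56 = 789,935/805,413 = 0.980783.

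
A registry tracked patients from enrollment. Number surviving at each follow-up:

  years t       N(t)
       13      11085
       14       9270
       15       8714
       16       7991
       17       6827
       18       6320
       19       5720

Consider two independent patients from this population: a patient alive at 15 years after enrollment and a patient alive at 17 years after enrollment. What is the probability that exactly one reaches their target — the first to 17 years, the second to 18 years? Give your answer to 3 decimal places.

0.259

p₁ = N(17)/N(15) = 6827/8714 = 0.783452; p₂ = N(18)/N(17) = 6320/6827 = 0.925736.
P(exactly one) = p₁(1−p₂) + (1−p₁)p₂ = 0.058182 + 0.200466 = 0.258649.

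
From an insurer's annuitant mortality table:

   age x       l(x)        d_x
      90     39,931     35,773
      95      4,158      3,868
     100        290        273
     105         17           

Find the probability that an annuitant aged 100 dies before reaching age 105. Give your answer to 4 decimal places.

0.9414

P(die before 105 | alive at 100) = 1 − l(105)/l(100) = 1 − 17/290 = (273)/290 = 0.941379.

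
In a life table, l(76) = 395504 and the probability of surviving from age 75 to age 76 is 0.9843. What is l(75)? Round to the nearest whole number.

l(75) = l(76) / p = 395504 / 0.9843 = 401812.

401812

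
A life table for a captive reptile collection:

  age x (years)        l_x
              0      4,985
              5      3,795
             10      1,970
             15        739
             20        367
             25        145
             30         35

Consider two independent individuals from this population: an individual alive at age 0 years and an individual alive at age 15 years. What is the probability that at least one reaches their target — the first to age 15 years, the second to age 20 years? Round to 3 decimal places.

p₁ = l_15/l_0 = 739/4,985 = 0.148245; p₂ = l_20/l_15 = 367/739 = 0.496617.
P(at least one) = 1 − (1−p₁)(1−p₂) = 1 − 0.851755 × 0.503383 = 0.571241.

0.571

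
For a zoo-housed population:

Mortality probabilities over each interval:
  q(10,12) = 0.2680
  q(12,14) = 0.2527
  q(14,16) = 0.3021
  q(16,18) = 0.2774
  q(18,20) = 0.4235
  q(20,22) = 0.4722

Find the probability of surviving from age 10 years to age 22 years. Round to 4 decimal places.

0.0839

The overall survival probability is (1 − 0.2680) × (1 − 0.2527) × (1 − 0.3021) × (1 − 0.2774) × (1 − 0.4235) × (1 − 0.4722).
= 0.7320 × 0.7473 × 0.6979 × 0.7226 × 0.5765 × 0.5278 = 0.083939.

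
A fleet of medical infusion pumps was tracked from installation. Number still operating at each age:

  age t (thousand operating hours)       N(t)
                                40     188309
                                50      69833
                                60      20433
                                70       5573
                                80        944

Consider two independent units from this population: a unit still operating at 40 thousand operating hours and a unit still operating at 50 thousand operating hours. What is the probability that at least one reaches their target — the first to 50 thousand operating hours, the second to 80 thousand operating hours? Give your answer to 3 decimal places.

0.379

p₁ = N(50)/N(40) = 69833/188309 = 0.370843; p₂ = N(80)/N(50) = 944/69833 = 0.013518.
P(at least one) = 1 − (1−p₁)(1−p₂) = 1 − 0.629157 × 0.986482 = 0.379348.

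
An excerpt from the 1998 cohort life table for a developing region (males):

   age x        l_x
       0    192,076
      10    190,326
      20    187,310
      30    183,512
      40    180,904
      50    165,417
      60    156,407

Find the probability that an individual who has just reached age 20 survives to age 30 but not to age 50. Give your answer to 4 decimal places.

We want 10|20q20 = (l_30 − l_50)/l_20.
This is the probability of reaching 30 but not 50, conditional on being alive at 20: (l_30 − l_50) / l_20.
= (183,512 − 165,417) / 187,310 = 18,095 / 187,310 = 0.096605.

0.0966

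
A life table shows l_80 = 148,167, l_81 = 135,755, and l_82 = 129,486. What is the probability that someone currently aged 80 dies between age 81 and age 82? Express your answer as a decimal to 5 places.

0.04231

This is the probability of reaching 81 but not 82, conditional on being alive at 80: (l_81 − l_82) / l_80.
= (135,755 − 129,486) / 148,167 = 6,269 / 148,167 = 0.042310.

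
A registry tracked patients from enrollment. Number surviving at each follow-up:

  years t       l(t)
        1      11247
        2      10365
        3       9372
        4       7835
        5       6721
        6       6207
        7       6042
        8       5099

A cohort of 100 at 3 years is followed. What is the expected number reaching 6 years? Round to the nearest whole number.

66

The relevant probability is 6207/9372 = 0.662292.
Expected number = 100 × 0.662292 = 66.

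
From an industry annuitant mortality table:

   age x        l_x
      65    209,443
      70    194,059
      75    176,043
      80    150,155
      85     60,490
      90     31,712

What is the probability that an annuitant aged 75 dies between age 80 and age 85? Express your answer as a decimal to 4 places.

0.5093

We want 5|5q75 = (l_80 − l_85)/l_75.
This is the probability of reaching 80 but not 85, conditional on being alive at 75: (l_80 − l_85) / l_75.
= (150,155 − 60,490) / 176,043 = 89,665 / 176,043 = 0.509336.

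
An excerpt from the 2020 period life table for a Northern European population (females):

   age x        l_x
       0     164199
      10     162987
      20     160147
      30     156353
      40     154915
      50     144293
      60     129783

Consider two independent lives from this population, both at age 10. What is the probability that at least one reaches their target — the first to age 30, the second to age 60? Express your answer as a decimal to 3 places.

0.992

p₁ = l_30/l_10 = 156353/162987 = 0.959297; p₂ = l_60/l_10 = 129783/162987 = 0.796278.
P(at least one) = 1 − (1−p₁)(1−p₂) = 1 − 0.040703 × 0.203722 = 0.991708.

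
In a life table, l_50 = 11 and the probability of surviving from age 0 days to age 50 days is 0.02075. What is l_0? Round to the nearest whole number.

l_0 = l_50 / p = 11 / 0.02075 = 530.

530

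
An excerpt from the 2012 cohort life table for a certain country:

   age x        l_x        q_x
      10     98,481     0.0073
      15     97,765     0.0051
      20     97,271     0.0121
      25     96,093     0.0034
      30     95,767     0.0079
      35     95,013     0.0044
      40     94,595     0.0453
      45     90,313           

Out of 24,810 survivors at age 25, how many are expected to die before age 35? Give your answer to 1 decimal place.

278.8

The relevant probability is 1 − 95,013/96,093 = 0.011239.
Expected number = 24,810 × 0.011239 = 278.8.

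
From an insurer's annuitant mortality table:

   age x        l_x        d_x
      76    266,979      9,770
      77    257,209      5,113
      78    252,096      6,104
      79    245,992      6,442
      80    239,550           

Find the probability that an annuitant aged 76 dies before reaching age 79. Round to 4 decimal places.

P(die before 79 | alive at 76) = 1 − l_79/l_76 = 1 − 245,992/266,979 = (20,987)/266,979 = 0.078609.

0.0786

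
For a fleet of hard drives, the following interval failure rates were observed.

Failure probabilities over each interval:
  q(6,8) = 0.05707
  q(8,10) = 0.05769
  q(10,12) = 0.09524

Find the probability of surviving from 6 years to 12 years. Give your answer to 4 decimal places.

0.8039

Survival from 6 to 12 is the product of surviving each interval: (1 − 0.05707) × (1 − 0.05769) × (1 − 0.09524).
= 0.94293 × 0.94231 × 0.90476 = 0.803909.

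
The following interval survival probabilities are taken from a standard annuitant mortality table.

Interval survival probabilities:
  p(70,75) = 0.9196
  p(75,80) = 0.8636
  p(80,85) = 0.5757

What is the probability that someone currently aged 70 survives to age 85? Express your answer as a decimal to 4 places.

Survival from 70 to 85 is the product of surviving each interval: 0.9196 × 0.8636 × 0.5757.
= 0.457202.

0.4572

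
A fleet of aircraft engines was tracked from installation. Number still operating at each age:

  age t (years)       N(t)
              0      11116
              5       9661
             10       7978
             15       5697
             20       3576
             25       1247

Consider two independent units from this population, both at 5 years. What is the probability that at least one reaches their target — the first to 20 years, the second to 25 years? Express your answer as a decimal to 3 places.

p₁ = N(20)/N(5) = 3576/9661 = 0.370148; p₂ = N(25)/N(5) = 1247/9661 = 0.129076.
P(at least one) = 1 − (1−p₁)(1−p₂) = 1 − 0.629852 × 0.870924 = 0.451447.

0.451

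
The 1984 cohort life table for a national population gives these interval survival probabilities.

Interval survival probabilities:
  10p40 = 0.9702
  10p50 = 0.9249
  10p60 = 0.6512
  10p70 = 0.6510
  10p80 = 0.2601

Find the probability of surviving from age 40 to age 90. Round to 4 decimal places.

Survival from 40 to 90 is the product of surviving each interval: 0.9702 × 0.9249 × 0.6512 × 0.6510 × 0.2601.
= 0.098945.

0.0989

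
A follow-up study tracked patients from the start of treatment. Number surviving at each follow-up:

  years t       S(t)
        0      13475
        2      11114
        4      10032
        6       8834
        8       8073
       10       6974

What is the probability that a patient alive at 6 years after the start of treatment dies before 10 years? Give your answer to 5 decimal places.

P(die before 10 | alive at 6) = 1 − S(10)/S(6) = 1 − 6974/8834 = (1860)/8834 = 0.210550.

0.21055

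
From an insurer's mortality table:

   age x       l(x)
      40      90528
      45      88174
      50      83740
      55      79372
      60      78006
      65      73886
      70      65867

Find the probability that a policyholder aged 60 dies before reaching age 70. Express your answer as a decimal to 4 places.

0.1556

P(die before 70 | alive at 60) = 1 − l(70)/l(60) = 1 − 65867/78006 = (12139)/78006 = 0.155616.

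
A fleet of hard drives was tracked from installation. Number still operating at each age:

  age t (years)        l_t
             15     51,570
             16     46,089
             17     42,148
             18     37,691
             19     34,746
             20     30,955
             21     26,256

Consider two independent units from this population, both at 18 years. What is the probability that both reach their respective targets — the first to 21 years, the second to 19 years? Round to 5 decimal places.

p₁ = l_21/l_18 = 26,256/37,691 = 0.696612; p₂ = l_19/l_18 = 34,746/37,691 = 0.921865.
P(both) = p₁ × p₂ = 0.696612 × 0.921865 = 0.642182.

0.64218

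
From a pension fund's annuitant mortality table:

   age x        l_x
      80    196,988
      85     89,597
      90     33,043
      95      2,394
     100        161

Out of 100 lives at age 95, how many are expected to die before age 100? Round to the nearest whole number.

The relevant probability is 1 − 161/2,394 = 0.932749.
Expected number = 100 × 0.932749 = 93.

93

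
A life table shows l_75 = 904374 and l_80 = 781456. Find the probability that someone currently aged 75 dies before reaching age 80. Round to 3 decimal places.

0.136

P(die before 80 | alive at 75) = 1 − l_80/l_75 = 1 − 781456/904374 = (122918)/904374 = 0.135915.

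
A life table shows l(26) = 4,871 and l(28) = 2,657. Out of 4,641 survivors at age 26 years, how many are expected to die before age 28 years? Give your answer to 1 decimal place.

2109.5

The relevant probability is 1 − 2,657/4,871 = 0.454527.
Expected number = 4,641 × 0.454527 = 2109.5.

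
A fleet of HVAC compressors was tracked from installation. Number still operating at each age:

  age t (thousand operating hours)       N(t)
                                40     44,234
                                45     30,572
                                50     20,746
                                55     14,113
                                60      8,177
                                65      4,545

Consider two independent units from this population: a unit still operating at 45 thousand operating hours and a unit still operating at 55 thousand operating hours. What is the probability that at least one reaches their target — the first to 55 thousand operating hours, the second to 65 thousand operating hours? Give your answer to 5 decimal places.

0.63501

p₁ = N(55)/N(45) = 14,113/30,572 = 0.461632; p₂ = N(65)/N(55) = 4,545/14,113 = 0.322044.
P(at least one) = 1 − (1−p₁)(1−p₂) = 1 − 0.538368 × 0.677956 = 0.635010.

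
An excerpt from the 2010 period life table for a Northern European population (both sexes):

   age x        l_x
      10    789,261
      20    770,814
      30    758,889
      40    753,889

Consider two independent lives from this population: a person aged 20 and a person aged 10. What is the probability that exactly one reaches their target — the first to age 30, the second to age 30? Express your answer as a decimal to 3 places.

0.053

p₁ = l_30/l_20 = 758,889/770,814 = 0.984529; p₂ = l_30/l_10 = 758,889/789,261 = 0.961518.
P(exactly one) = p₁(1−p₂) + (1−p₁)p₂ = 0.037887 + 0.014876 = 0.052762.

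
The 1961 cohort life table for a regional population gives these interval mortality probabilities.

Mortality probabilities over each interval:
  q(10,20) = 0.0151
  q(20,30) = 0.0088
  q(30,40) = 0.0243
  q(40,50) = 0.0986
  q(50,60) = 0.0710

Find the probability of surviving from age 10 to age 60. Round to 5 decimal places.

The overall survival probability is (1 − 0.0151) × (1 − 0.0088) × (1 − 0.0243) × (1 − 0.0986) × (1 − 0.0710).
= 0.9849 × 0.9912 × 0.9757 × 0.9014 × 0.9290 = 0.797633.

0.79763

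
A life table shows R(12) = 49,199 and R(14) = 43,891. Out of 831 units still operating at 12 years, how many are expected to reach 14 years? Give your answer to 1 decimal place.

741.3

The relevant probability is 43,891/49,199 = 0.892112.
Expected number = 831 × 0.892112 = 741.3.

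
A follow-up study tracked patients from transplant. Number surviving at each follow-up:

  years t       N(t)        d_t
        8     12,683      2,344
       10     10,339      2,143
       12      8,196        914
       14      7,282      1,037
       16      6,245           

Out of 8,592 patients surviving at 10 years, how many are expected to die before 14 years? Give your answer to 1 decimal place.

The relevant probability is 1 − 7,282/10,339 = 0.295677.
Expected number = 8,592 × 0.295677 = 2540.5.

2540.5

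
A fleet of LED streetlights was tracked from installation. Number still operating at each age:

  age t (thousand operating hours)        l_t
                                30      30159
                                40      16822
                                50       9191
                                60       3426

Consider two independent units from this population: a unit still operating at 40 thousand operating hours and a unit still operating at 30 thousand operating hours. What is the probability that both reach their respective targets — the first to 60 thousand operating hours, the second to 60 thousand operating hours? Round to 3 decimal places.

0.023

p₁ = l_60/l_40 = 3426/16822 = 0.203662; p₂ = l_60/l_30 = 3426/30159 = 0.113598.
P(both) = p₁ × p₂ = 0.203662 × 0.113598 = 0.023136.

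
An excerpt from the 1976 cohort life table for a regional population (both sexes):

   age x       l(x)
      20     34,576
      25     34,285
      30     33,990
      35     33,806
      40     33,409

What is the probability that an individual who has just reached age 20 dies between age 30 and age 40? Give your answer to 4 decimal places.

This is the probability of reaching 30 but not 40, conditional on being alive at 20: (l(30) − l(40)) / l(20).
= (33,990 − 33,409) / 34,576 = 581 / 34,576 = 0.016804.

0.0168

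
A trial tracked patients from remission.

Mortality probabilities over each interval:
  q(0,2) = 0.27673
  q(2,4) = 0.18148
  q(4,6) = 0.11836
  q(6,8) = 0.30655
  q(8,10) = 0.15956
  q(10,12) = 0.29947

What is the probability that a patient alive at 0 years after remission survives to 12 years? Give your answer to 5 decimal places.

The overall survival probability is (1 − 0.27673) × (1 − 0.18148) × (1 − 0.11836) × (1 − 0.30655) × (1 − 0.15956) × (1 − 0.29947).
= 0.72327 × 0.81852 × 0.88164 × 0.69345 × 0.84044 × 0.70053 = 0.213093.

0.21309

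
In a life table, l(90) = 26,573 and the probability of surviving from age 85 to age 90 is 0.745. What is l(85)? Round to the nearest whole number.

l(85) = l(90) / p = 26,573 / 0.745 = 35668.

35668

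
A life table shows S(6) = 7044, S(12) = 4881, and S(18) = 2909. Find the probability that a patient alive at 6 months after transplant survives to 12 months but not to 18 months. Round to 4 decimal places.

0.2800

This is the probability of reaching 12 but not 18, conditional on being alive at 6: (S(12) − S(18)) / S(6).
= (4881 − 2909) / 7044 = 1972 / 7044 = 0.279955.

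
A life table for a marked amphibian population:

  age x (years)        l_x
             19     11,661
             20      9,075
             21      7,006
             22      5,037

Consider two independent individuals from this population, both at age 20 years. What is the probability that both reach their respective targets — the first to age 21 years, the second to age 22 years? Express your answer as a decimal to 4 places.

0.4285

p₁ = l_21/l_20 = 7,006/9,075 = 0.772011; p₂ = l_22/l_20 = 5,037/9,075 = 0.555041.
P(both) = p₁ × p₂ = 0.772011 × 0.555041 = 0.428498.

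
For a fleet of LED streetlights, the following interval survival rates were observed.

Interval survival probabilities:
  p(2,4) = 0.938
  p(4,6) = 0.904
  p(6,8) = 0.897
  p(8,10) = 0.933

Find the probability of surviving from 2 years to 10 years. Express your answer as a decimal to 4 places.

Survival from 2 to 10 is the product of surviving each interval: 0.938 × 0.904 × 0.897 × 0.933.
= 0.709652.

0.7097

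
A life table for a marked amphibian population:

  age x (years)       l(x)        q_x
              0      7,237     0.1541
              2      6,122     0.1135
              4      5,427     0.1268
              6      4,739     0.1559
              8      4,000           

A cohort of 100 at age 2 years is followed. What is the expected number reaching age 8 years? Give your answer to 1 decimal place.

65.3

The relevant probability is 4,000/6,122 = 0.653381.
Expected number = 100 × 0.653381 = 65.3.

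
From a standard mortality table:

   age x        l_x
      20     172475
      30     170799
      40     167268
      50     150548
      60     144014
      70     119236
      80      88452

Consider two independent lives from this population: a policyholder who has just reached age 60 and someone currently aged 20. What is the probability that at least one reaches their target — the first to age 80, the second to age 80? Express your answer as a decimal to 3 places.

p₁ = l_80/l_60 = 88452/144014 = 0.614190; p₂ = l_80/l_20 = 88452/172475 = 0.512840.
P(at least one) = 1 − (1−p₁)(1−p₂) = 1 − 0.385810 × 0.487160 = 0.812049.

0.812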